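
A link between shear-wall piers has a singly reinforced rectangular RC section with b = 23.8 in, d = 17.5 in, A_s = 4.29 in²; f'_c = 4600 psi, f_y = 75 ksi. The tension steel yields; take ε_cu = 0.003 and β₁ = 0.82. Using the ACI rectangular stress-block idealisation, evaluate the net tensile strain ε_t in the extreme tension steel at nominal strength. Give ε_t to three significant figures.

a = A_s f_y/(0.85 f'_c b) = 3.458 in.
β₁ = 0.82, so c = a/β₁ = 3.458/0.82 = 4.217 in.
From the linear strain diagram with ε_cu = 0.003: ε_t = 0.003 (d − c)/c = 0.003 × (17.5 − 4.217)/4.217 = 0.00945.
Since ε_t ≥ 0.005, the section is tension-controlled.

ε_t ≈ 0.00945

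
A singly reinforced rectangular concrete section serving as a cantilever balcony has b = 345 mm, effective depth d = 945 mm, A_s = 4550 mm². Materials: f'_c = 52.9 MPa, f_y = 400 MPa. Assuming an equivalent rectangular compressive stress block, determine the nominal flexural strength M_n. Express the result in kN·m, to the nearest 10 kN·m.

T = A_s f_y = 4550 × 400 = 1820000 N = 1820 kN.
From C = T: a = T/(0.85 f'_c b) = 1820000/(0.85 × 52.9 × 345) = 117.32 mm.
M_n = T(d − a/2) = 1820 kN × (945 − 58.66) mm = 1613.14 kN·m.

M_n ≈ 1610 kN·m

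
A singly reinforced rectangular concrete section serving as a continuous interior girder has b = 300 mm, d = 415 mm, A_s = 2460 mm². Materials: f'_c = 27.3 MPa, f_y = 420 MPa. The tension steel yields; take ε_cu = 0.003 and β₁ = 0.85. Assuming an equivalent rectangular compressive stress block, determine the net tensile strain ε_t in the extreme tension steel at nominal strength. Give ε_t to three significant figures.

ε_t ≈ 0.00413

a = A_s f_y/(0.85 f'_c b) = 148.42 mm.
β₁ = 0.85, so c = a/β₁ = 148.42/0.85 = 174.61 mm.
From the linear strain diagram with ε_cu = 0.003: ε_t = 0.003 (d − c)/c = 0.003 × (415 − 174.61)/174.61 = 0.00413.
ε_t is between 0.004 and 0.005 — transition zone.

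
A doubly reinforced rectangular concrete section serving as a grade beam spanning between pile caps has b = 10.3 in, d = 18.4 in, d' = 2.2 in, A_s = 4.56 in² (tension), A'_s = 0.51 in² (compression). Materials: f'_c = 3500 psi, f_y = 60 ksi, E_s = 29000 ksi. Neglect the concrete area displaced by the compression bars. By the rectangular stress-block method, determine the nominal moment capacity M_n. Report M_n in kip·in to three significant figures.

Assume both steels yield.
a = (A_s − A'_s) f_y/(0.85 f'_c b) = (4.56 − 0.51) × 60/(0.85 × 3.5 × 10.3) = 7.930 in.
c = a/β₁ = 7.930/0.85 = 9.329 in; ε'_s = 0.003(c − d')/c = 0.0023 ≥ ε_y = 0.0021, so the compression steel yields.
M_n = (A_s − A'_s) f_y (d − a/2) + A'_s f_y (d − d') = 243 × (18.4 − 3.965) + 30.6 × (18.4 − 2.2) = 3507.7 + 495.7 = 4003.4 kip·in.

M_n ≈ 4000 kip·in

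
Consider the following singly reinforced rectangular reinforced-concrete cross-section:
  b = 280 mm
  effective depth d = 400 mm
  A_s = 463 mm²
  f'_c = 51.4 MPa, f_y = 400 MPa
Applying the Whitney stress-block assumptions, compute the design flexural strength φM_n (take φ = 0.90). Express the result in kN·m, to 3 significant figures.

φM_n ≈ 65.4 kN·m

T = A_s f_y = 463 × 400 = 185200 N = 185.2 kN.
From C = T: a = T/(0.85 f'_c b) = 185200/(0.85 × 51.4 × 280) = 15.14 mm.
M_n = T(d − a/2) = 185.2 kN × (400 − 7.57) mm = 72.68 kN·m.
φM_n = 0.90 × 72.68 = 65.41 kN·m.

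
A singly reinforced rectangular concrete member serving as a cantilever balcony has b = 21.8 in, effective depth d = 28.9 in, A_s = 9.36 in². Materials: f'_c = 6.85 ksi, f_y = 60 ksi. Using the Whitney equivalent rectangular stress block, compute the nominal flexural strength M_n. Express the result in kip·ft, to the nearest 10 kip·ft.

M_n ≈ 1250 kip·ft

T = A_s f_y = 9.36 × 60 = 561.6 kips.
a = T/(0.85 f'_c b) = 561.6/(0.85 × 6.85 × 21.8) = 4.424 in.
M_n = T(d − a/2) = 561.6 × (28.9 − 2.212) = 14988.0 kip·in = 14988.0/12 = 1249.00 kip·ft.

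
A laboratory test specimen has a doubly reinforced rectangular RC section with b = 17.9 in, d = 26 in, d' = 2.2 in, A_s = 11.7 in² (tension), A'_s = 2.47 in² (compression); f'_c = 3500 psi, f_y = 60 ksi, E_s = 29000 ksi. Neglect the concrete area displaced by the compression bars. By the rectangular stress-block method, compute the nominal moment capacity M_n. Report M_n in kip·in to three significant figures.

M_n ≈ 15000 kip·in

Assume both steels yield.
a = (A_s − A'_s) f_y/(0.85 f'_c b) = (11.7 − 2.47) × 60/(0.85 × 3.5 × 17.9) = 10.400 in.
c = a/β₁ = 10.400/0.85 = 12.235 in; ε'_s = 0.003(c − d')/c = 0.0025 ≥ ε_y = 0.0021, so the compression steel yields.
M_n = (A_s − A'_s) f_y (d − a/2) + A'_s f_y (d − d') = 553.8 × (26 − 5.2) + 148.2 × (26 − 2.2) = 11519.0 + 3527.2 = 15046.2 kip·in.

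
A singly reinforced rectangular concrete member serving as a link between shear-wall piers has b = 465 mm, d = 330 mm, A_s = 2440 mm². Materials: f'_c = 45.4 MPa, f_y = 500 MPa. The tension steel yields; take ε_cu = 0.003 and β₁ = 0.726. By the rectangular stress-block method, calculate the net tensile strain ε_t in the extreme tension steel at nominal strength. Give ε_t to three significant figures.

a = A_s f_y/(0.85 f'_c b) = 67.99 mm.
β₁ = 0.726, so c = a/β₁ = 67.99/0.726 = 93.65 mm.
From the linear strain diagram with ε_cu = 0.003: ε_t = 0.003 (d − c)/c = 0.003 × (330 − 93.65)/93.65 = 0.00757.
Since ε_t ≥ 0.005, the section is tension-controlled.

ε_t ≈ 0.00757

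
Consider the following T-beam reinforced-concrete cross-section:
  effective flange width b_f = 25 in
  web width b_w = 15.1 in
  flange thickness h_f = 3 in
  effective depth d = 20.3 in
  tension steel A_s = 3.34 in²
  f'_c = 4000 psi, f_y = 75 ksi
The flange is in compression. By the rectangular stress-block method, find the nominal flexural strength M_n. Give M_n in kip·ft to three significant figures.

Tension: T = A_s f_y = 3.34 × 75 = 250.5 kips.
Try a within the flange: a = T/(0.85 f'_c b_f) = 250.5/(0.85 × 4 × 25) = 2.947 in.
Since a = 2.947 ≤ h_f = 3 in, the stress block lies entirely in the flange; analyse as a rectangular beam of width b_f.
M_n = T(d − a/2) = 250.5 × (20.3 − 1.4735) = 4716.0 kip·in.
M_n = 4716.0/12 = 393.00 kip·ft.

M_n ≈ 393 kip·ft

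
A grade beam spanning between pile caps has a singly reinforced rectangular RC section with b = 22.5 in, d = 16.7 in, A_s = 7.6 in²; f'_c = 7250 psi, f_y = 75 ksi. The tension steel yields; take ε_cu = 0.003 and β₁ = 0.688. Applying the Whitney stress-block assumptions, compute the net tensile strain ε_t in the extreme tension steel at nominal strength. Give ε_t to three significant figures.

a = A_s f_y/(0.85 f'_c b) = 4.111 in.
β₁ = 0.688, so c = a/β₁ = 4.111/0.688 = 5.975 in.
From the linear strain diagram with ε_cu = 0.003: ε_t = 0.003 (d − c)/c = 0.003 × (16.7 − 5.975)/5.975 = 0.00538.
Since ε_t ≥ 0.005, the section is tension-controlled.

ε_t ≈ 0.00538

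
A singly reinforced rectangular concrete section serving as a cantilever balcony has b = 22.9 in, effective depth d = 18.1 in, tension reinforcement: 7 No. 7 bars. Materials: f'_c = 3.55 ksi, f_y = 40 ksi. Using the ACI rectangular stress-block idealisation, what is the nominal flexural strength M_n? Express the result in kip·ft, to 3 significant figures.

A_s = 7 × 0.6 = 4.2 in².
T = A_s f_y = 4.2 × 40 = 168 kips.
a = T/(0.85 f'_c b) = 168/(0.85 × 3.55 × 22.9) = 2.431 in.
M_n = T(d − a/2) = 168 × (18.1 − 1.2155) = 2836.6 kip·in = 2836.6/12 = 236.38 kip·ft.

M_n ≈ 236 kip·ft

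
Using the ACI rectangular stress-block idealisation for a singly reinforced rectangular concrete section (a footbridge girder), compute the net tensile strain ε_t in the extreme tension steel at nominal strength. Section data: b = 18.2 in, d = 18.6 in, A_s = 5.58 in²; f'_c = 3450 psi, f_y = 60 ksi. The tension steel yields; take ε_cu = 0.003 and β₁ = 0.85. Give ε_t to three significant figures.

ε_t ≈ 0.00456

a = A_s f_y/(0.85 f'_c b) = 6.273 in.
β₁ = 0.85, so c = a/β₁ = 6.273/0.85 = 7.380 in.
From the linear strain diagram with ε_cu = 0.003: ε_t = 0.003 (d − c)/c = 0.003 × (18.6 − 7.380)/7.380 = 0.00456.
ε_t is between 0.004 and 0.005 — transition zone.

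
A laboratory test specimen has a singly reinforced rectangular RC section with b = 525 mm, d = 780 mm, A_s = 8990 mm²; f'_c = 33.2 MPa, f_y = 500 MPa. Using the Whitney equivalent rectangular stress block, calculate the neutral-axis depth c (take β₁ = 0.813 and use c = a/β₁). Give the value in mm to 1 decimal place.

T = A_s f_y = 8990 × 500 = 4495000 N = 4495 kN.
Setting C = 0.85 f'_c a b equal to T: a = 4495000/(0.85 × 33.2 × 525) = 303.398 mm.
With β₁ = 0.813, c = a/β₁ = 303.398/0.813 = 373.2 mm.

c ≈ 373.2 mm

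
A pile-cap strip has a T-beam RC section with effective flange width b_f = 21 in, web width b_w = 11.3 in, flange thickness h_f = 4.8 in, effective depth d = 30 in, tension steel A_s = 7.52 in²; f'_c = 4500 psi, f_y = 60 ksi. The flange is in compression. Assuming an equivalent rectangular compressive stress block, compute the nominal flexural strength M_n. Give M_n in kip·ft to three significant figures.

Tension: T = A_s f_y = 7.52 × 60 = 451.2 kips.
Try a within the flange: a = T/(0.85 f'_c b_f) = 451.2/(0.85 × 4.5 × 21) = 5.617 in.
a = 5.617 > h_f = 4.8 in: the block extends into the web. Split into flange-overhang and web parts.
C_f = 0.85 f'_c (b_f − b_w) h_f = 0.85 × 4.5 × (21 − 11.3) × 4.8 = 178.1 kips.
Remaining web compression depth: a_w = (T − C_f)/(0.85 f'_c b_w) = (451.2 − 178.1)/(0.85 × 4.5 × 11.3) = 6.318 in.
M_n = C_f(d − h_f/2) + (T − C_f)(d − a_w/2) = 178.1 × (30 − 2.4) + 273.1 × (30 − 3.159) = 4915.6 + 7330.3 = 12245.9 kip·in.
M_n = 12245.9/12 = 1020.49 kip·ft.

M_n ≈ 1020 kip·ft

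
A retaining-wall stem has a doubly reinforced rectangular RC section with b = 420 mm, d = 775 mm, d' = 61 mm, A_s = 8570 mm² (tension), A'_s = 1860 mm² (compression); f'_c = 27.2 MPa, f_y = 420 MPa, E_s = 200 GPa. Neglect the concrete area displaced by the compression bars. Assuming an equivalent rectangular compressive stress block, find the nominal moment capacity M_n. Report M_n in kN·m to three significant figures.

M_n ≈ 2330 kN·m

Assume both tension and compression steel yield.
Net tension couple steel: A_s − A'_s = 6710 mm².
a = (A_s − A'_s) f_y / (0.85 f'_c b) = 2818200/(0.85 × 27.2 × 420) = 290.22 mm.
c = a/β₁ = 290.22/0.85 = 341.44 mm; ε'_s = 0.003(c − d')/c = 0.0025 ≥ f_y/E_s = 0.0021, so compression steel does yield.
M_n = (A_s − A'_s) f_y (d − a/2) + A'_s f_y (d − d') = [2818200 × (775 − 145.11) + 781200 × (775 − 61)] × 10⁻⁶ = 1775.16 + 557.78 = 2332.94 kN·m.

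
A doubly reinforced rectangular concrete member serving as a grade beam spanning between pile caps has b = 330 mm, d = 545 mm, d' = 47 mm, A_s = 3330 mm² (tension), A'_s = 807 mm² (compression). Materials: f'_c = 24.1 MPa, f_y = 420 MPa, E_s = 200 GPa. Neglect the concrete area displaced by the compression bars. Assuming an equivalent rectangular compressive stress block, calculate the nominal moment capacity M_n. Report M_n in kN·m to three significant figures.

Assume both tension and compression steel yield.
Net tension couple steel: A_s − A'_s = 2523 mm².
a = (A_s − A'_s) f_y / (0.85 f'_c b) = 1059660/(0.85 × 24.1 × 330) = 156.75 mm.
c = a/β₁ = 156.75/0.85 = 184.41 mm; ε'_s = 0.003(c − d')/c = 0.0022 ≥ f_y/E_s = 0.0021, so compression steel does yield.
M_n = (A_s − A'_s) f_y (d − a/2) + A'_s f_y (d − d') = [1059660 × (545 − 78.375) + 338940 × (545 − 47)] × 10⁻⁶ = 494.46 + 168.79 = 663.25 kN·m.

M_n ≈ 663 kN·m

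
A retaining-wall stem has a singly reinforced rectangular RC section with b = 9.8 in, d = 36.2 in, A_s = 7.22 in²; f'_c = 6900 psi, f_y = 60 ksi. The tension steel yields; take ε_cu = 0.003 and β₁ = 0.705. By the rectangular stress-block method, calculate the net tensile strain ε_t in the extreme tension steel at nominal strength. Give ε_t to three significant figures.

a = A_s f_y/(0.85 f'_c b) = 7.537 in.
β₁ = 0.705, so c = a/β₁ = 7.537/0.705 = 10.691 in.
From the linear strain diagram with ε_cu = 0.003: ε_t = 0.003 (d − c)/c = 0.003 × (36.2 − 10.691)/10.691 = 0.00716.
Since ε_t ≥ 0.005, the section is tension-controlled.

ε_t ≈ 0.00716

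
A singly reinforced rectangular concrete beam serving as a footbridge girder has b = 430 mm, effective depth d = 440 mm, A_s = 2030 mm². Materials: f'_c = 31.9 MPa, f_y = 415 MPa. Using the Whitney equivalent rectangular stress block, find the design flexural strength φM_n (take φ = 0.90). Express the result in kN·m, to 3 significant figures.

φM_n ≈ 306 kN·m

T = A_s f_y = 2030 × 415 = 842450 N = 842.45 kN.
From C = T: a = T/(0.85 f'_c b) = 842450/(0.85 × 31.9 × 430) = 72.25 mm.
M_n = T(d − a/2) = 842.45 kN × (440 − 36.125) mm = 340.24 kN·m.
φM_n = 0.90 × 340.24 = 306.22 kN·m.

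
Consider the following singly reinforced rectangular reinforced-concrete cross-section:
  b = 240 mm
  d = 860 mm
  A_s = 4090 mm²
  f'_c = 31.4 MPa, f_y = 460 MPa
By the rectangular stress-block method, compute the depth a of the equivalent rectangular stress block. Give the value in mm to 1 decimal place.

a ≈ 293.7 mm

T = A_s f_y = 4090 × 460 = 1881400 N = 1881.4 kN.
Setting C = 0.85 f'_c a b equal to T: a = 1881400/(0.85 × 31.4 × 240) = 293.7 mm.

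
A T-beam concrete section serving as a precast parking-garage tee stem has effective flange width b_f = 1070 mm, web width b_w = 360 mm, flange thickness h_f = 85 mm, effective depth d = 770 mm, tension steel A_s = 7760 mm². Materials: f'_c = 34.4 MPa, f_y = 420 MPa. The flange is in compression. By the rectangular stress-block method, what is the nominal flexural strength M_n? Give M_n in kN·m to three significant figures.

Tension: T = A_s f_y = 7760 × 420 = 3259200 N.
Try a within the flange: a = T/(0.85 f'_c b_f) = 3259200/(0.85 × 34.4 × 1070) = 104.17 mm.
a = 104.17 > h_f = 85 mm: the block extends into the web. Split into flange-overhang and web parts.
C_f = 0.85 f'_c (b_f − b_w) h_f = 0.85 × 34.4 × (1070 − 360) × 85 = 1764634 N.
Remaining web compression depth: a_w = (T − C_f)/(0.85 f'_c b_w) = (3259200 − 1764634)/(0.85 × 34.4 × 360) = 141.98 mm.
M_n = C_f(d − h_f/2) + (T − C_f)(d − a_w/2) = 1764634 × (770 − 42.5) + 1494566 × (770 − 70.99) = 1283.77 + 1044.72 = 2328.49 × 10⁶ N·mm.
M_n = 2328.49 kN·m.

M_n ≈ 2330 kN·m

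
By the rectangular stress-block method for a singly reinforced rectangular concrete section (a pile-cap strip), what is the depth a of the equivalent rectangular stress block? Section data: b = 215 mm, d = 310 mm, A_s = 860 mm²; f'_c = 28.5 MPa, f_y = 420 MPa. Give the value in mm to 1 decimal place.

T = A_s f_y = 860 × 420 = 361200 N = 361.2 kN.
Setting C = 0.85 f'_c a b equal to T: a = 361200/(0.85 × 28.5 × 215) = 69.3 mm.

a ≈ 69.3 mm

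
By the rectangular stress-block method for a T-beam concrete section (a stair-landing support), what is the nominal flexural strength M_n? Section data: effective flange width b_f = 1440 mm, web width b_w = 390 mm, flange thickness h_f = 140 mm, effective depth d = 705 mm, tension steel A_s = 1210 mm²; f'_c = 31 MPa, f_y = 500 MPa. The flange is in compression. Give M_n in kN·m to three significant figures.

Tension: T = A_s f_y = 1210 × 500 = 605000 N.
Try a within the flange: a = T/(0.85 f'_c b_f) = 605000/(0.85 × 31 × 1440) = 15.94 mm.
Since a = 15.94 ≤ h_f = 140 mm, the stress block lies entirely in the flange; analyse as a rectangular beam of width b_f.
M_n = T(d − a/2) = 605000 × (705 − 7.97) = 421.70 × 10⁶ N·mm.
M_n = 421.70 kN·m.

M_n ≈ 422 kN·m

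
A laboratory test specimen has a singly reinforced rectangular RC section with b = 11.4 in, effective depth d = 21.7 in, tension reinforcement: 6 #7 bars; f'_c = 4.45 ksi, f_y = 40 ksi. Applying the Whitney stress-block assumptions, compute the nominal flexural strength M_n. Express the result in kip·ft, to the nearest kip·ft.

M_n ≈ 240 kip·ft

A_s = 6 × 0.6 = 3.6 in².
T = A_s f_y = 3.6 × 40 = 144 kips.
a = T/(0.85 f'_c b) = 144/(0.85 × 4.45 × 11.4) = 3.339 in.
M_n = T(d − a/2) = 144 × (21.7 − 1.6695) = 2884.4 kip·in = 2884.4/12 = 240.37 kip·ft.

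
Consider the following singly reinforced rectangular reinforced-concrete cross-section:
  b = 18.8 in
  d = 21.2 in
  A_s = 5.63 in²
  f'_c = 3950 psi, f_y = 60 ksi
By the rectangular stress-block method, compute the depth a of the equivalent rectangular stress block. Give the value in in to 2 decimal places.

a ≈ 5.35 in

T = A_s f_y = 5.63 × 60 = 337.8 kips.
a = T/(0.85 f'_c b) = 337.8/(0.85 × 3.95 × 18.8) = 5.35 in.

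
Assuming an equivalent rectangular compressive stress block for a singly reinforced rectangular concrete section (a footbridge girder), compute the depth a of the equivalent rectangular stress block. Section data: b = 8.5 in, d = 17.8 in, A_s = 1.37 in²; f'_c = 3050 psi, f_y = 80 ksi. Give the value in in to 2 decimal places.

T = A_s f_y = 1.37 × 80 = 109.6 kips.
a = T/(0.85 f'_c b) = 109.6/(0.85 × 3.05 × 8.5) = 4.97 in.

a ≈ 4.97 in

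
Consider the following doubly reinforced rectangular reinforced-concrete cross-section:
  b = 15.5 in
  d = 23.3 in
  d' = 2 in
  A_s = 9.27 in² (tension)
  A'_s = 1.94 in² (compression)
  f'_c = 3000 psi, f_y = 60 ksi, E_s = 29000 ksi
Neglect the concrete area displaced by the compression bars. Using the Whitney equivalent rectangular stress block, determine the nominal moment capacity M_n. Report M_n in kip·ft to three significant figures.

Assume both steels yield.
a = (A_s − A'_s) f_y/(0.85 f'_c b) = (9.27 − 1.94) × 60/(0.85 × 3 × 15.5) = 11.127 in.
c = a/β₁ = 11.127/0.85 = 13.091 in; ε'_s = 0.003(c − d')/c = 0.0025 ≥ ε_y = 0.0021, so the compression steel yields.
M_n = (A_s − A'_s) f_y (d − a/2) + A'_s f_y (d − d') = 439.8 × (23.3 − 5.5635) + 116.4 × (23.3 − 2) = 7800.5 + 2479.3 = 10279.8 kip·in = 10279.8/12 = 856.65 kip·ft.

M_n ≈ 857 kip·ft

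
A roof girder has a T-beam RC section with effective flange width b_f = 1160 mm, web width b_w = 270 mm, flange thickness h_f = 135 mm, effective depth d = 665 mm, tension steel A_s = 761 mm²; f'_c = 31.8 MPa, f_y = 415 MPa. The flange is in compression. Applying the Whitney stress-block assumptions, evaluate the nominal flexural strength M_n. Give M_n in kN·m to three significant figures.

M_n ≈ 208 kN·m

Tension: T = A_s f_y = 761 × 415 = 315815 N.
Try a within the flange: a = T/(0.85 f'_c b_f) = 315815/(0.85 × 31.8 × 1160) = 10.07 mm.
Since a = 10.07 ≤ h_f = 135 mm, the stress block lies entirely in the flange; analyse as a rectangular beam of width b_f.
M_n = T(d − a/2) = 315815 × (665 − 5.035) = 208.43 × 10⁶ N·mm.
M_n = 208.43 kN·m.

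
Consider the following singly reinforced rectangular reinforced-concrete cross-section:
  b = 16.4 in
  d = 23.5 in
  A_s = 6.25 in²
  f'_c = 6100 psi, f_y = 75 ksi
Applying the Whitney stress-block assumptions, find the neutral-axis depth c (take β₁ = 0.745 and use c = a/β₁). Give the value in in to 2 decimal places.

T = A_s f_y = 6.25 × 75 = 468.75 kips.
a = T/(0.85 f'_c b) = 468.75/(0.85 × 6.1 × 16.4) = 5.5125 in.
With β₁ = 0.745, c = a/β₁ = 5.5125/0.745 = 7.40 in.

c ≈ 7.40 in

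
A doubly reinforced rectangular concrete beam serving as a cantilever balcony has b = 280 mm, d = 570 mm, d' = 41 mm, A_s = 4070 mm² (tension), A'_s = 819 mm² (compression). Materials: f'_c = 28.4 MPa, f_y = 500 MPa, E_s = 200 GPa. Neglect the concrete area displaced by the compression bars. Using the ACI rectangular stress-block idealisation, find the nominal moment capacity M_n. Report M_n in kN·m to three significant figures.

M_n ≈ 948 kN·m

Assume both tension and compression steel yield.
Net tension couple steel: A_s − A'_s = 3251 mm².
a = (A_s − A'_s) f_y / (0.85 f'_c b) = 1625500/(0.85 × 28.4 × 280) = 240.49 mm.
c = a/β₁ = 240.49/0.847 = 283.93 mm; ε'_s = 0.003(c − d')/c = 0.0026 ≥ f_y/E_s = 0.0025, so compression steel does yield.
M_n = (A_s − A'_s) f_y (d − a/2) + A'_s f_y (d − d') = [1625500 × (570 − 120.245) + 409500 × (570 − 41)] × 10⁻⁶ = 731.08 + 216.63 = 947.71 kN·m.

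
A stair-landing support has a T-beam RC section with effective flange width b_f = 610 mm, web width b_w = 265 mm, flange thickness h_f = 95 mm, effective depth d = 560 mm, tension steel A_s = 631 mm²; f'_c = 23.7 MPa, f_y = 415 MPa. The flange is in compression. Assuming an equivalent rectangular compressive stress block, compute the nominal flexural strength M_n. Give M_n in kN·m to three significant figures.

M_n ≈ 144 kN·m

Tension: T = A_s f_y = 631 × 415 = 261865 N.
Try a within the flange: a = T/(0.85 f'_c b_f) = 261865/(0.85 × 23.7 × 610) = 21.31 mm.
Since a = 21.31 ≤ h_f = 95 mm, the stress block lies entirely in the flange; analyse as a rectangular beam of width b_f.
M_n = T(d − a/2) = 261865 × (560 − 10.655) = 143.85 × 10⁶ N·mm.
M_n = 143.85 kN·m.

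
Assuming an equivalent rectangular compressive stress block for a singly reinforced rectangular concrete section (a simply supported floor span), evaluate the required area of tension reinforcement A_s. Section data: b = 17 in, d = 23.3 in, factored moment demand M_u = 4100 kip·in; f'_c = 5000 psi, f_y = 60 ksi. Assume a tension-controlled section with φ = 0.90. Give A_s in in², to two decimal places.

M_n = M_u/φ = 4100/0.90 = 4555.56 kip·in.
From M_n = 0.85 f'_c a b (d − a/2):
a = d − √(d² − 2M_n/(0.85 f'_c b)) = 23.3 − √(23.3² − 2 × 4555.56/(0.85 × 5 × 17)) = 2.885 in.
A_s = 0.85 f'_c a b / f_y = 0.85 × 5 × 2.885 × 17 / 60 = 3.474 in².

A_s ≈ 3.47 in²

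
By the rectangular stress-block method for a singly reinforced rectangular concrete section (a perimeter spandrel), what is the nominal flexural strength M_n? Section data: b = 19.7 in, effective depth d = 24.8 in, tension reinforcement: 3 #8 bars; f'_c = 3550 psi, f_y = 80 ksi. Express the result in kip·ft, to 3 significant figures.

A_s = 3 × 0.79 = 2.37 in².
T = A_s f_y = 2.37 × 80 = 189.6 kips.
a = T/(0.85 f'_c b) = 189.6/(0.85 × 3.55 × 19.7) = 3.190 in.
M_n = T(d − a/2) = 189.6 × (24.8 − 1.595) = 4399.7 kip·in = 4399.7/12 = 366.64 kip·ft.

M_n ≈ 367 kip·ft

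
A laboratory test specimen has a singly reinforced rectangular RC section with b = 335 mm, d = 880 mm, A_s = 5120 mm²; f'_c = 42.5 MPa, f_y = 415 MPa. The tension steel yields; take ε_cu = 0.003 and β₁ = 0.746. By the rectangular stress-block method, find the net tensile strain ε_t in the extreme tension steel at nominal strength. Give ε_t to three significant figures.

a = A_s f_y/(0.85 f'_c b) = 175.58 mm.
β₁ = 0.746, so c = a/β₁ = 175.58/0.746 = 235.36 mm.
From the linear strain diagram with ε_cu = 0.003: ε_t = 0.003 (d − c)/c = 0.003 × (880 − 235.36)/235.36 = 0.00822.
Since ε_t ≥ 0.005, the section is tension-controlled.

ε_t ≈ 0.00822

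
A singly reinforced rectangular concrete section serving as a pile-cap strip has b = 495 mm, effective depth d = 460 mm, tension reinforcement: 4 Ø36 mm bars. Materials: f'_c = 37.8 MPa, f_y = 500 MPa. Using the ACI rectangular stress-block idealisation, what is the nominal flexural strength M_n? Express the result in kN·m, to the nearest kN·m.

A_s = 4 × 1018 = 4072 mm².
T = A_s f_y = 4072 × 500 = 2036000 N = 2036 kN.
From C = T: a = T/(0.85 f'_c b) = 2036000/(0.85 × 37.8 × 495) = 128.02 mm.
M_n = T(d − a/2) = 2036 kN × (460 − 64.01) mm = 806.24 kN·m.

M_n ≈ 806 kN·m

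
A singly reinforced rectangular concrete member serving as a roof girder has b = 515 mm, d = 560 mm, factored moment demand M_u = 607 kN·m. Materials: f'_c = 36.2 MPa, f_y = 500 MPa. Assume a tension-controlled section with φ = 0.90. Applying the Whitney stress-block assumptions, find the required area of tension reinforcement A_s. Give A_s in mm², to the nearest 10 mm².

A_s ≈ 2600 mm²

M_n = M_u/φ = 607/0.90 = 674.444 kN·m.
With M_n = 0.85 f'_c a b (d − a/2), solve the quadratic for a:
a = d − √(d² − 2M_n/(0.85 f'_c b)) = 560 − √(560² − 2 × 674.444×10⁶/(0.85 × 36.2 × 515)) = 82.01 mm.
A_s = 0.85 f'_c a b / f_y = 0.85 × 36.2 × 82.01 × 515 / 500 = 2599.2 mm².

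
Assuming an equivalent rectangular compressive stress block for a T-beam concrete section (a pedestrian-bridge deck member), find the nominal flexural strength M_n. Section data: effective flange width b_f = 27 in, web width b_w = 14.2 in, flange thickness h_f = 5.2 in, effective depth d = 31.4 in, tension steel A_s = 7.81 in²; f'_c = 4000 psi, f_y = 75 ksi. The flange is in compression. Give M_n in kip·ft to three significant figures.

Tension: T = A_s f_y = 7.81 × 75 = 585.75 kips.
Try a within the flange: a = T/(0.85 f'_c b_f) = 585.75/(0.85 × 4 × 27) = 6.381 in.
a = 6.381 > h_f = 5.2 in: the block extends into the web. Split into flange-overhang and web parts.
C_f = 0.85 f'_c (b_f − b_w) h_f = 0.85 × 4 × (27 − 14.2) × 5.2 = 226.3 kips.
Remaining web compression depth: a_w = (T − C_f)/(0.85 f'_c b_w) = (585.75 − 226.3)/(0.85 × 4 × 14.2) = 7.445 in.
M_n = C_f(d − h_f/2) + (T − C_f)(d − a_w/2) = 226.3 × (31.4 − 2.6) + 359.45 × (31.4 − 3.7225) = 6517.4 + 9948.7 = 16466.1 kip·in.
M_n = 16466.1/12 = 1372.18 kip·ft.

M_n ≈ 1370 kip·ft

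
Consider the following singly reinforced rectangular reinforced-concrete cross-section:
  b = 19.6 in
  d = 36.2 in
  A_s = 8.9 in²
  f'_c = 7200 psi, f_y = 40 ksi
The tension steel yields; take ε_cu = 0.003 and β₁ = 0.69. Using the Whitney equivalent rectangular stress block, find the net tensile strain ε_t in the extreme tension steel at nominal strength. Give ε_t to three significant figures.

a = A_s f_y/(0.85 f'_c b) = 2.968 in.
β₁ = 0.69, so c = a/β₁ = 2.968/0.69 = 4.301 in.
From the linear strain diagram with ε_cu = 0.003: ε_t = 0.003 (d − c)/c = 0.003 × (36.2 − 4.301)/4.301 = 0.0222.
Since ε_t ≥ 0.005, the section is tension-controlled.

ε_t ≈ 0.0222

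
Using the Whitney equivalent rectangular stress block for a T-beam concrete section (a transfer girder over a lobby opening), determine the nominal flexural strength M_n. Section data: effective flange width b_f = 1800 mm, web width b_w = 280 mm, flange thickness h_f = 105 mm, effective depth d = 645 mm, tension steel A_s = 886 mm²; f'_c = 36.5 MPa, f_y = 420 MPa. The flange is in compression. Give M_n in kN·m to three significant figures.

M_n ≈ 239 kN·m

Tension: T = A_s f_y = 886 × 420 = 372120 N.
Try a within the flange: a = T/(0.85 f'_c b_f) = 372120/(0.85 × 36.5 × 1800) = 6.66 mm.
Since a = 6.66 ≤ h_f = 105 mm, the stress block lies entirely in the flange; analyse as a rectangular beam of width b_f.
M_n = T(d − a/2) = 372120 × (645 − 3.33) = 238.78 × 10⁶ N·mm.
M_n = 238.78 kN·m.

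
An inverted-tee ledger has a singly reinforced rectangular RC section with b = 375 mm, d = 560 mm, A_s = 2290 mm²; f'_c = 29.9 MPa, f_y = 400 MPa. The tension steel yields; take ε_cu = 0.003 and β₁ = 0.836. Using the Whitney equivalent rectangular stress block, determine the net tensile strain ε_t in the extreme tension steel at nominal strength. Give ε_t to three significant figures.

a = A_s f_y/(0.85 f'_c b) = 96.11 mm.
β₁ = 0.836, so c = a/β₁ = 96.11/0.836 = 114.96 mm.
From the linear strain diagram with ε_cu = 0.003: ε_t = 0.003 (d − c)/c = 0.003 × (560 − 114.96)/114.96 = 0.0116.
Since ε_t ≥ 0.005, the section is tension-controlled.

ε_t ≈ 0.0116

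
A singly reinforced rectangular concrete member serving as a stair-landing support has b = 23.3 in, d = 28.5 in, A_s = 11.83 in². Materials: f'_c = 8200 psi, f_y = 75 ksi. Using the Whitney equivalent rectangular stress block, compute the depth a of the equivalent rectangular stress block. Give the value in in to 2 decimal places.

a ≈ 5.46 in

T = A_s f_y = 11.83 × 75 = 887.25 kips.
a = T/(0.85 f'_c b) = 887.25/(0.85 × 8.2 × 23.3) = 5.46 in.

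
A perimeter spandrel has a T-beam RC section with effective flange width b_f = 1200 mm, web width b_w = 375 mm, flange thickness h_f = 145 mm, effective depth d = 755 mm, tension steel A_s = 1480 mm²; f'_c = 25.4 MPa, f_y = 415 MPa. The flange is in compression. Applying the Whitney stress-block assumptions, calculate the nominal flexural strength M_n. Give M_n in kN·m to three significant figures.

M_n ≈ 456 kN·m

Tension: T = A_s f_y = 1480 × 415 = 614200 N.
Try a within the flange: a = T/(0.85 f'_c b_f) = 614200/(0.85 × 25.4 × 1200) = 23.71 mm.
Since a = 23.71 ≤ h_f = 145 mm, the stress block lies entirely in the flange; analyse as a rectangular beam of width b_f.
M_n = T(d − a/2) = 614200 × (755 − 11.855) = 456.44 × 10⁶ N·mm.
M_n = 456.44 kN·m.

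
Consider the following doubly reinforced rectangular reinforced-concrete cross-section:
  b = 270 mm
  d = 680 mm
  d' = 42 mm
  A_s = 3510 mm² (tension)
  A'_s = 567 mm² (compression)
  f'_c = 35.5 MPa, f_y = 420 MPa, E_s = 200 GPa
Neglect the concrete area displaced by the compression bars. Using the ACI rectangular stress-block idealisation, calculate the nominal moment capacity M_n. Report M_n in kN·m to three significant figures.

Assume both tension and compression steel yield.
Net tension couple steel: A_s − A'_s = 2943 mm².
a = (A_s − A'_s) f_y / (0.85 f'_c b) = 1236060/(0.85 × 35.5 × 270) = 151.71 mm.
c = a/β₁ = 151.71/0.796 = 190.59 mm; ε'_s = 0.003(c − d')/c = 0.0023 ≥ f_y/E_s = 0.0021, so compression steel does yield.
M_n = (A_s − A'_s) f_y (d − a/2) + A'_s f_y (d − d') = [1236060 × (680 − 75.855) + 238140 × (680 − 42)] × 10⁻⁶ = 746.76 + 151.93 = 898.69 kN·m.

M_n ≈ 899 kN·m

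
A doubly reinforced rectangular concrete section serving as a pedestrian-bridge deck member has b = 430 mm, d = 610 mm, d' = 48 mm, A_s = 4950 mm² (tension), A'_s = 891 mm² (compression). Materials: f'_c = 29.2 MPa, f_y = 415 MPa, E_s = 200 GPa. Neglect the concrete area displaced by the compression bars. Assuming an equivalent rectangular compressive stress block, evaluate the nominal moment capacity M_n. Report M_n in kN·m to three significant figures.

M_n ≈ 1100 kN·m

Assume both tension and compression steel yield.
Net tension couple steel: A_s − A'_s = 4059 mm².
a = (A_s − A'_s) f_y / (0.85 f'_c b) = 1684485/(0.85 × 29.2 × 430) = 157.83 mm.
c = a/β₁ = 157.83/0.841 = 187.67 mm; ε'_s = 0.003(c − d')/c = 0.0022 ≥ f_y/E_s = 0.0021, so compression steel does yield.
M_n = (A_s − A'_s) f_y (d − a/2) + A'_s f_y (d − d') = [1684485 × (610 − 78.915) + 369765 × (610 − 48)] × 10⁻⁶ = 894.60 + 207.81 = 1102.41 kN·m.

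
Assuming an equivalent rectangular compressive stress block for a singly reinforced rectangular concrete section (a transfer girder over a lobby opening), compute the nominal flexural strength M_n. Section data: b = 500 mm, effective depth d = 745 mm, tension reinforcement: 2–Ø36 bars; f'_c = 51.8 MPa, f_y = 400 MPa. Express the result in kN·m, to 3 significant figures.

A_s = 2 × 1018 = 2036 mm².
T = A_s f_y = 2036 × 400 = 814400 N = 814.4 kN.
From C = T: a = T/(0.85 f'_c b) = 814400/(0.85 × 51.8 × 500) = 36.99 mm.
M_n = T(d − a/2) = 814.4 kN × (745 − 18.495) mm = 591.67 kN·m.

M_n ≈ 592 kN·m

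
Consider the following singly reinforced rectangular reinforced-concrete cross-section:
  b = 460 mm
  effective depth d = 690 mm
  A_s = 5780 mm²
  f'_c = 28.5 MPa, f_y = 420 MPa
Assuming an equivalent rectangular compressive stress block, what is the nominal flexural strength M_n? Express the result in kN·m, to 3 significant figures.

T = A_s f_y = 5780 × 420 = 2427600 N = 2427.6 kN.
From C = T: a = T/(0.85 f'_c b) = 2427600/(0.85 × 28.5 × 460) = 217.85 mm.
M_n = T(d − a/2) = 2427.6 kN × (690 − 108.925) mm = 1410.62 kN·m.

M_n ≈ 1410 kN·m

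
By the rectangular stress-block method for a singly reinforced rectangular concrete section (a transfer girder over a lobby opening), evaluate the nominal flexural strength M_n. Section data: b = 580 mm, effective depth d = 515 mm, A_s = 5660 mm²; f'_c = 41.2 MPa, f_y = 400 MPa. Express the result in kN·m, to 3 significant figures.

T = A_s f_y = 5660 × 400 = 2264000 N = 2264 kN.
From C = T: a = T/(0.85 f'_c b) = 2264000/(0.85 × 41.2 × 580) = 111.46 mm.
M_n = T(d − a/2) = 2264 kN × (515 − 55.73) mm = 1039.79 kN·m.

M_n ≈ 1040 kN·m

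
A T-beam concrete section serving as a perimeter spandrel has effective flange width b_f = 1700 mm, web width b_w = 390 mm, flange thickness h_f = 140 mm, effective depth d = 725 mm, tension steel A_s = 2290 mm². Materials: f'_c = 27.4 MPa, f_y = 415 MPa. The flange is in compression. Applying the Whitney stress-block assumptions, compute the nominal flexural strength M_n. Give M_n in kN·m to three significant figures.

Tension: T = A_s f_y = 2290 × 415 = 950350 N.
Try a within the flange: a = T/(0.85 f'_c b_f) = 950350/(0.85 × 27.4 × 1700) = 24.00 mm.
Since a = 24.00 ≤ h_f = 140 mm, the stress block lies entirely in the flange; analyse as a rectangular beam of width b_f.
M_n = T(d − a/2) = 950350 × (725 − 12) = 677.60 × 10⁶ N·mm.
M_n = 677.60 kN·m.

M_n ≈ 678 kN·m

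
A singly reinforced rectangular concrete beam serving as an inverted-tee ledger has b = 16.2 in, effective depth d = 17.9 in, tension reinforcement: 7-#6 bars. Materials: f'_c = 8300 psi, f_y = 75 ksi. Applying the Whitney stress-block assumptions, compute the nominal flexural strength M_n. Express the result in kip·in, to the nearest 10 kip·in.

M_n ≈ 3900 kip·in

A_s = 7 × 0.44 = 3.08 in².
T = A_s f_y = 3.08 × 75 = 231 kips.
a = T/(0.85 f'_c b) = 231/(0.85 × 8.3 × 16.2) = 2.021 in.
M_n = T(d − a/2) = 231 × (17.9 − 1.0105) = 3901.5 kip·in.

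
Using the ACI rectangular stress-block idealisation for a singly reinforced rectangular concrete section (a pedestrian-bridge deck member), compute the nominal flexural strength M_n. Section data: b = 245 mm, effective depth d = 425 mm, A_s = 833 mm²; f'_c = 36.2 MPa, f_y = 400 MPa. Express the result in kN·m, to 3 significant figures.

M_n ≈ 134 kN·m

T = A_s f_y = 833 × 400 = 333200 N = 333.2 kN.
From C = T: a = T/(0.85 f'_c b) = 333200/(0.85 × 36.2 × 245) = 44.20 mm.
M_n = T(d − a/2) = 333.2 kN × (425 − 22.1) mm = 134.25 kN·m.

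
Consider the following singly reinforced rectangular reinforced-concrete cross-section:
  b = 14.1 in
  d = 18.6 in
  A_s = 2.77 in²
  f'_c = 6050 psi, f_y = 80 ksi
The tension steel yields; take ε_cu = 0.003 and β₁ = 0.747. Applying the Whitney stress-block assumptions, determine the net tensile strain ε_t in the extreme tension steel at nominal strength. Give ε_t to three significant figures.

ε_t ≈ 0.0106

a = A_s f_y/(0.85 f'_c b) = 3.056 in.
β₁ = 0.747, so c = a/β₁ = 3.056/0.747 = 4.091 in.
From the linear strain diagram with ε_cu = 0.003: ε_t = 0.003 (d − c)/c = 0.003 × (18.6 − 4.091)/4.091 = 0.0106.
Since ε_t ≥ 0.005, the section is tension-controlled.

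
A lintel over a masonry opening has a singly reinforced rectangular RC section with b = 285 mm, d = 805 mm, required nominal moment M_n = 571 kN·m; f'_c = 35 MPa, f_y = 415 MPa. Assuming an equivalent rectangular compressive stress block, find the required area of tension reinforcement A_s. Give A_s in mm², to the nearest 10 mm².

With M_n = 0.85 f'_c a b (d − a/2), solve the quadratic for a:
a = d − √(d² − 2M_n/(0.85 f'_c b)) = 805 − √(805² − 2 × 571×10⁶/(0.85 × 35 × 285)) = 88.53 mm.
A_s = 0.85 f'_c a b / f_y = 0.85 × 35 × 88.53 × 285 / 415 = 1808.7 mm².

A_s ≈ 1810 mm²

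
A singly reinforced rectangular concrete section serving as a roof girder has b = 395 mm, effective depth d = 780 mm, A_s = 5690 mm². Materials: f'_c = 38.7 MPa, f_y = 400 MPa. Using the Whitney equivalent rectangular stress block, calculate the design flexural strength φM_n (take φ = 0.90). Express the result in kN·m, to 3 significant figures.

φM_n ≈ 1420 kN·m

T = A_s f_y = 5690 × 400 = 2276000 N = 2276 kN.
From C = T: a = T/(0.85 f'_c b) = 2276000/(0.85 × 38.7 × 395) = 175.16 mm.
M_n = T(d − a/2) = 2276 kN × (780 − 87.58) mm = 1575.95 kN·m.
φM_n = 0.90 × 1575.95 = 1418.36 kN·m.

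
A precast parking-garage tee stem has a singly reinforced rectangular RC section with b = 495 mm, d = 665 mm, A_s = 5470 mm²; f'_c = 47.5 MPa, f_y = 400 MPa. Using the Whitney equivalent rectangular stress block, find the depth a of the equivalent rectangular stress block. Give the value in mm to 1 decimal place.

a ≈ 109.5 mm

T = A_s f_y = 5470 × 400 = 2188000 N = 2188 kN.
Setting C = 0.85 f'_c a b equal to T: a = 2188000/(0.85 × 47.5 × 495) = 109.5 mm.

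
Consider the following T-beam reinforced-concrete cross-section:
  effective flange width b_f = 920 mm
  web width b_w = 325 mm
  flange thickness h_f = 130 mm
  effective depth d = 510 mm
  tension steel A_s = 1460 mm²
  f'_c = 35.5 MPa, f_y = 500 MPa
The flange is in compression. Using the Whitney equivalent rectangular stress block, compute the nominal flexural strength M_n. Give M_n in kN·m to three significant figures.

Tension: T = A_s f_y = 1460 × 500 = 730000 N.
Try a within the flange: a = T/(0.85 f'_c b_f) = 730000/(0.85 × 35.5 × 920) = 26.30 mm.
Since a = 26.30 ≤ h_f = 130 mm, the stress block lies entirely in the flange; analyse as a rectangular beam of width b_f.
M_n = T(d − a/2) = 730000 × (510 − 13.15) = 362.70 × 10⁶ N·mm.
M_n = 362.70 kN·m.

M_n ≈ 363 kN·m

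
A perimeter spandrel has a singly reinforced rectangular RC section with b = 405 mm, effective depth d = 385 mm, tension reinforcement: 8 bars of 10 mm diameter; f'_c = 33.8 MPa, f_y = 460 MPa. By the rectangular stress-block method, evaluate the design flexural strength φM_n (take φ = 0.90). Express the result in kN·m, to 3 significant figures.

φM_n ≈ 96.9 kN·m

A_s = 8 × 78.5 = 628 mm².
T = A_s f_y = 628 × 460 = 288880 N = 288.88 kN.
From C = T: a = T/(0.85 f'_c b) = 288880/(0.85 × 33.8 × 405) = 24.83 mm.
M_n = T(d − a/2) = 288.88 kN × (385 − 12.415) mm = 107.63 kN·m.
φM_n = 0.90 × 107.63 = 96.87 kN·m.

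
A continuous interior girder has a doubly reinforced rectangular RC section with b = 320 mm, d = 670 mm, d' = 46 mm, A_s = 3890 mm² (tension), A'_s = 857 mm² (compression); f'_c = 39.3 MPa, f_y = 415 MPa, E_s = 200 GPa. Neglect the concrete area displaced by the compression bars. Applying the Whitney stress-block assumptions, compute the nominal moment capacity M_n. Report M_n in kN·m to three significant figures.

Assume both tension and compression steel yield.
Net tension couple steel: A_s − A'_s = 3033 mm².
a = (A_s − A'_s) f_y / (0.85 f'_c b) = 1258695/(0.85 × 39.3 × 320) = 117.75 mm.
c = a/β₁ = 117.75/0.769 = 153.12 mm; ε'_s = 0.003(c − d')/c = 0.0021 ≥ f_y/E_s = 0.0021, so compression steel does yield.
M_n = (A_s − A'_s) f_y (d − a/2) + A'_s f_y (d − d') = [1258695 × (670 − 58.875) + 355655 × (670 − 46)] × 10⁻⁶ = 769.22 + 221.93 = 991.15 kN·m.

M_n ≈ 991 kN·m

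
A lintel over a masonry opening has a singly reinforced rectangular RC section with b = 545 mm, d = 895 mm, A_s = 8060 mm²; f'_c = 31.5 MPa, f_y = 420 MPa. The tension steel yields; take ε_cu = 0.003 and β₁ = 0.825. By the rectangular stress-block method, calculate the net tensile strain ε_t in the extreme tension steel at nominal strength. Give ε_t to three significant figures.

a = A_s f_y/(0.85 f'_c b) = 231.98 mm.
β₁ = 0.825, so c = a/β₁ = 231.98/0.825 = 281.19 mm.
From the linear strain diagram with ε_cu = 0.003: ε_t = 0.003 (d − c)/c = 0.003 × (895 − 281.19)/281.19 = 0.00655.
Since ε_t ≥ 0.005, the section is tension-controlled.

ε_t ≈ 0.00655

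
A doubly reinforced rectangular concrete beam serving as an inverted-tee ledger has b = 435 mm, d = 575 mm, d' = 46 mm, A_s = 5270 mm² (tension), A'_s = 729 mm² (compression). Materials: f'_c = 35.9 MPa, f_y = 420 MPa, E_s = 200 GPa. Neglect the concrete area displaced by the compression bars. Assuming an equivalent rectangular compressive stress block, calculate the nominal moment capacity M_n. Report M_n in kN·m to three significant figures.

M_n ≈ 1120 kN·m

Assume both tension and compression steel yield.
Net tension couple steel: A_s − A'_s = 4541 mm².
a = (A_s − A'_s) f_y / (0.85 f'_c b) = 1907220/(0.85 × 35.9 × 435) = 143.68 mm.
c = a/β₁ = 143.68/0.794 = 180.96 mm; ε'_s = 0.003(c − d')/c = 0.0022 ≥ f_y/E_s = 0.0021, so compression steel does yield.
M_n = (A_s − A'_s) f_y (d − a/2) + A'_s f_y (d − d') = [1907220 × (575 − 71.84) + 306180 × (575 − 46)] × 10⁻⁶ = 959.64 + 161.97 = 1121.61 kN·m.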